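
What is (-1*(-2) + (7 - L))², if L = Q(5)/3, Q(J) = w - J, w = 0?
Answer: 1024/9 ≈ 113.78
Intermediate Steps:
Q(J) = -J (Q(J) = 0 - J = -J)
L = -5/3 (L = -1*5/3 = -5*⅓ = -5/3 ≈ -1.6667)
(-1*(-2) + (7 - L))² = (-1*(-2) + (7 - 1*(-5/3)))² = (2 + (7 + 5/3))² = (2 + 26/3)² = (32/3)² = 1024/9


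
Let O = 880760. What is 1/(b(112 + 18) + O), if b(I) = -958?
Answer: 1/879802 ≈ 1.1366e-6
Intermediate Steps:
1/(b(112 + 18) + O) = 1/(-958 + 880760) = 1/879802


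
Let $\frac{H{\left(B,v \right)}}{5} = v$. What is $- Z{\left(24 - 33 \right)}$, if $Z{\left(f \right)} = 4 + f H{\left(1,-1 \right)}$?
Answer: $-49$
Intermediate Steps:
$H{\left(B,v \right)} = 5 v$
$Z{\left(f \right)} = 4 - 5 f$ ($Z{\left(f \right)} = 4 + f 5 \left(-1\right) = 4 + f \left(-5\right) = 4 - 5 f$)
$- Z{\left(24 - 33 \right)} = - (4 - 5 \left(24 - 33\right)) = - (4 - -45) = - (4 + 45) = \left(-1\right) 49 = -49$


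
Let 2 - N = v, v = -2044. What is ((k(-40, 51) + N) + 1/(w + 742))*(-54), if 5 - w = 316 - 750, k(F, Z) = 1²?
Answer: -130545432/1181 ≈ -1.1054e+5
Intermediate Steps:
k(F, Z) = 1
w = 439 (w = 5 - (316 - 750) = 5 - 1*(-434) = 5 + 434 = 439)
N = 2046 (N = 2 - 1*(-2044) = 2 + 2044 = 2046)
((k(-40, 51) + N) + 1/(w + 742))*(-54) = ((1 + 2046) + 1/(439 + 742))*(-54) = (2047 + 1/1181)*(-54) = (2417508/1181)*(-54) = -130545432/1181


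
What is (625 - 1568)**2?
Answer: 889249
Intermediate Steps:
(625 - 1568)**2 = (-943)**2 = 889249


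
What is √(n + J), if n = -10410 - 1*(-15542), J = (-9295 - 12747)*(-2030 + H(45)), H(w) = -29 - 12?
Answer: √45654114 ≈ 6756.8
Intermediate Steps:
H(w) = -41
J = 45648982 (J = (-9295 - 12747)*(-2030 - 41) = -22042*(-2071) = 45648982)
n = 5132 (n = -10410 + 15542 = 5132)
√(n + J) = √(5132 + 45648982) = √45654114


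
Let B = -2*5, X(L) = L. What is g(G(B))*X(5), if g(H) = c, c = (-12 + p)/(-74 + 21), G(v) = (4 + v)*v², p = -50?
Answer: 310/53 ≈ 5.8491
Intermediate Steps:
B = -10
G(v) = v²*(4 + v)
c = 62/53 (c = (-12 - 50)/(-74 + 21) = -62/(-53) = -62*(-1/53) = 62/53 ≈ 1.1698)
g(H) = 62/53
g(G(B))*X(5) = (62/53)*5 = 310/53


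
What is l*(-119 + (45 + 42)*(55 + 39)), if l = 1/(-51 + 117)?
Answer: 8059/66 ≈ 122.11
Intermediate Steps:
l = 1/66 ≈ 0.015152
l*(-119 + (45 + 42)*(55 + 39)) = (-119 + (45 + 42)*(55 + 39))/66 = (-119 + 87*94)/66 = (-119 + 8178)/66 = (1/66)*8059 = 8059/66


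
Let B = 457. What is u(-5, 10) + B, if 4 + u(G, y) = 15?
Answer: 468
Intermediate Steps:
u(G, y) = 11 (u(G, y) = -4 + 15 = 11)
u(-5, 10) + B = 11 + 457 = 468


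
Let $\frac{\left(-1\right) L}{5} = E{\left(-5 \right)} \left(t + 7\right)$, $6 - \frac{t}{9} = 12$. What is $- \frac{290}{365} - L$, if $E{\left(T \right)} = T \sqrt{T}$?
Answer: $- \frac{58}{73} + 1175 i \sqrt{5} \approx -0.79452 + 2627.4 i$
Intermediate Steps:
$E{\left(T \right)} = T^{\frac{3}{2}}$
$t = -54$ ($t = 54 - 108 = -54$)
$L = - 1175 i \sqrt{5}$ ($L = - 5 \left(-5\right)^{\frac{3}{2}} \left(-54 + 7\right) = - 5 - 5 i \sqrt{5} \left(-47\right) = - 5 \cdot 235 i \sqrt{5} = - 1175 i \sqrt{5} \approx - 2627.4 i$)
$- \frac{290}{365} - L = - \frac{290}{365} - - 1175 i \sqrt{5} = \left(-290\right) \frac{1}{365} + 1175 i \sqrt{5} = - \frac{58}{73} + 1175 i \sqrt{5}$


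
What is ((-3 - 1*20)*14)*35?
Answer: -11270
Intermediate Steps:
((-3 - 1*20)*14)*35 = ((-3 - 20)*14)*35 = -23*14*35 = -322*35 = -11270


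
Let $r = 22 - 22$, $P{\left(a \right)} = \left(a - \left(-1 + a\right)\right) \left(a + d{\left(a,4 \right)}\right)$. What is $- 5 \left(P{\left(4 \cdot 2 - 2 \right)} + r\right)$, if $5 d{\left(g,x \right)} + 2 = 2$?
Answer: $-30$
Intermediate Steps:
$d{\left(g,x \right)} = 0$ ($d{\left(g,x \right)} = - \frac{2}{5} + \frac{1}{5} \cdot 2 = - \frac{2}{5} + \frac{2}{5} = 0$)
$P{\left(a \right)} = a$ ($P{\left(a \right)} = \left(a - \left(-1 + a\right)\right) \left(a + 0\right) = 1 a = a$)
$r = 0$ ($r = 22 - 22 = 0$)
$- 5 \left(P{\left(4 \cdot 2 - 2 \right)} + r\right) = - 5 \left(\left(4 \cdot 2 - 2\right) + 0\right) = - 5 \left(\left(8 - 2\right) + 0\right) = - 5 \left(6 + 0\right) = \left(-5\right) 6 = -30$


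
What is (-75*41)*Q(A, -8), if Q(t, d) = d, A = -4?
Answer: 24600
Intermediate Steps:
(-75*41)*Q(A, -8) = -75*41*(-8) = -3075*(-8) = 24600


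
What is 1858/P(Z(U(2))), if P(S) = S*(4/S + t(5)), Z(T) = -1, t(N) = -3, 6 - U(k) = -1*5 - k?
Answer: 1858/7 ≈ 265.43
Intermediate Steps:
U(k) = 11 + k (U(k) = 6 - (-1*5 - k) = 6 - (-5 - k) = 6 + (5 + k) = 11 + k)
P(S) = S*(-3 + 4/S) (P(S) = S*(4/S - 3) = S*(-3 + 4/S))
1858/P(Z(U(2))) = 1858/(4 - 3*(-1)) = 1858/(4 + 3) = 1858/7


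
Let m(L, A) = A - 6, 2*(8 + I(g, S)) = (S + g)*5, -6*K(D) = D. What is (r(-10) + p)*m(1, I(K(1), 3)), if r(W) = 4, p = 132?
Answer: -2822/3 ≈ -940.67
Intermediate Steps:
K(D) = -D/6
I(g, S) = -8 + 5*S/2 + 5*g/2 (I(g, S) = -8 + ((S + g)*5)/2 = -8 + (5*S + 5*g)/2 = -8 + (5*S/2 + 5*g/2) = -8 + 5*S/2 + 5*g/2)
m(L, A) = -6 + A
(r(-10) + p)*m(1, I(K(1), 3)) = (4 + 132)*(-6 + (-8 + (5/2)*3 + 5*(-⅙*1)/2)) = 136*(-6 + (-8 + 15/2 + (5/2)*(-⅙))) = 136*(-6 + (-8 + 15/2 - 5/12)) = 136*(-6 - 11/12) = 136*(-83/12) = -2822/3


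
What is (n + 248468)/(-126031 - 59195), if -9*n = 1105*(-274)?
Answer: -1269491/833517 ≈ -1.5231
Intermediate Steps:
n = 302770/9 (n = -1105*(-274)/9 = -1/9*(-302770) = 302770/9 ≈ 33641.)
(n + 248468)/(-126031 - 59195) = (302770/9 + 248468)/(-126031 - 59195) = (2538982/9)/(-185226) = (2538982/9)*(-1/185226) = -1269491/833517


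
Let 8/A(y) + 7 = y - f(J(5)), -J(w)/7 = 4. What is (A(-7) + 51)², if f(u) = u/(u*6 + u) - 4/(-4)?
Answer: 7155625/2809 ≈ 2547.4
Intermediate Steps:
J(w) = -28 (J(w) = -7*4 = -28)
f(u) = 8/7 (f(u) = u/(6*u + u) - 4*(-¼) = u/((7*u)) + 1 = u*(1/(7*u)) + 1 = ⅐ + 1 = 8/7)
A(y) = 8/(-57/7 + y) (A(y) = 8/(-7 + (y - 1*8/7)) = 8/(-7 + (y - 8/7)) = 8/(-7 + (-8/7 + y)) = 8/(-57/7 + y))
(A(-7) + 51)² = (56/(-57 + 7*(-7)) + 51)² = (56/(-57 - 49) + 51)² = (56/(-106) + 51)² = (56*(-1/106) + 51)² = (-28/53 + 51)² = (2675/53)² = 7155625/2809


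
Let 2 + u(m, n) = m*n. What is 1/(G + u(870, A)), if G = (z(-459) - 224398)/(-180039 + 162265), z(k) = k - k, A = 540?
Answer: 8887/4175207025 ≈ 2.1285e-6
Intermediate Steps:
u(m, n) = -2 + m*n
z(k) = 0
G = 112199/8887 (G = (0 - 224398)/(-180039 + 162265) = -224398/(-17774) = -224398*(-1/17774) = 112199/8887 ≈ 12.625)
1/(G + u(870, A)) = 1/(112199/8887 + (-2 + 870*540)) = 1/(112199/8887 + (-2 + 469800)) = 1/(112199/8887 + 469798) = 1/(4175207025/8887) = 8887/4175207025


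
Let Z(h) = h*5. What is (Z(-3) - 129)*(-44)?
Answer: 6336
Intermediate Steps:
Z(h) = 5*h
(Z(-3) - 129)*(-44) = (5*(-3) - 129)*(-44) = (-15 - 129)*(-44) = -144*(-44) = 6336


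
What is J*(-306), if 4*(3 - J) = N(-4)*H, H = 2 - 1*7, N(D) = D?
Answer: 612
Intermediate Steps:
H = -5 (H = 2 - 7 = -5)
J = -2 (J = 3 - (-1)*(-5) = 3 - ¼*20 = 3 - 5 = -2)
J*(-306) = -2*(-306) = 612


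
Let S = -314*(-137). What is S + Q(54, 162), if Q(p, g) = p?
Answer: 43072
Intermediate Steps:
S = 43018
S + Q(54, 162) = 43018 + 54 = 43072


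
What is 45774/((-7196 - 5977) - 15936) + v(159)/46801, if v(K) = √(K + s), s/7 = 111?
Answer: -15258/9703 + 6*√26/46801 ≈ -1.5718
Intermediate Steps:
s = 777 (s = 7*111 = 777)
v(K) = √(777 + K) (v(K) = √(K + 777) = √(777 + K))
45774/((-7196 - 5977) - 15936) + v(159)/46801 = 45774/((-7196 - 5977) - 15936) + √(777 + 159)/46801 = 45774/(-13173 - 15936) + √936*(1/46801) = 45774/(-29109) + (6*√26)*(1/46801) = 45774*(-1/29109) + 6*√26/46801 = -15258/9703 + 6*√26/46801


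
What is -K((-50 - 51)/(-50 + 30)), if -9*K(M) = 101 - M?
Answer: 1919/180 ≈ 10.661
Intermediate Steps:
K(M) = -101/9 + M/9 (K(M) = -(101 - M)/9 = -101/9 + M/9)
-K((-50 - 51)/(-50 + 30)) = -(-101/9 + ((-50 - 51)/(-50 + 30))/9) = -(-101/9 + (-101/(-20))/9) = -(-101/9 + (-101*(-1/20))/9) = -(-101/9 + (⅑)*(101/20)) = -(-101/9 + 101/180) = -1*(-1919/180) = 1919/180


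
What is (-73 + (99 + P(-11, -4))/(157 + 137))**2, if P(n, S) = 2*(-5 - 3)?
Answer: 457061641/86436 ≈ 5287.9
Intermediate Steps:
P(n, S) = -16 (P(n, S) = 2*(-8) = -16)
(-73 + (99 + P(-11, -4))/(157 + 137))**2 = (-73 + (99 - 16)/(157 + 137))**2 = (-73 + 83/294)**2 = (-21379/294)**2 = 457061641/86436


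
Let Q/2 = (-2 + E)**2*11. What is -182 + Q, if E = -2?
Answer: 170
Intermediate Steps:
Q = 352 (Q = 2*((-2 - 2)**2*11) = 2*((-4)**2*11) = 2*(16*11) = 2*176 = 352)
-182 + Q = -182 + 352 = 170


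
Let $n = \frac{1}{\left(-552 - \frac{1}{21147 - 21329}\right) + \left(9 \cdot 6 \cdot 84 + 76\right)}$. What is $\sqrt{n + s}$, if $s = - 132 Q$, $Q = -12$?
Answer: $\frac{\sqrt{864870857361366}}{738921} \approx 39.799$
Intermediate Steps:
$n = \frac{182}{738921}$ ($n = \frac{1}{\left(-552 - \frac{1}{-182}\right) + \left(54 \cdot 84 + 76\right)} = \frac{1}{\left(-552 - - \frac{1}{182}\right) + \left(4536 + 76\right)} = \frac{1}{\left(-552 + \frac{1}{182}\right) + 4612} = \frac{1}{- \frac{100463}{182} + 4612} = \frac{1}{\frac{738921}{182}} = \frac{182}{738921} \approx 0.00024631$)
$s = 1584$ ($s = \left(-132\right) \left(-12\right) = 1584$)
$\sqrt{n + s} = \sqrt{\frac{182}{738921} + 1584} = \sqrt{\frac{1170451046}{738921}} = \frac{\sqrt{864870857361366}}{738921}$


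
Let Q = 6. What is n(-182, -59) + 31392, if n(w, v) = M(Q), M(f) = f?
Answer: 31398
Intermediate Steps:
n(w, v) = 6
n(-182, -59) + 31392 = 6 + 31392 = 31398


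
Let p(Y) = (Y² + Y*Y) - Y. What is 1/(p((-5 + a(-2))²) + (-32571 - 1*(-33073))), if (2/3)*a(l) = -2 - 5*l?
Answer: 1/5255 ≈ 0.00019030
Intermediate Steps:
a(l) = -3 - 15*l/2 (a(l) = 3*(-2 - 5*l)/2 = -3 - 15*l/2)
p(Y) = -Y + 2*Y² (p(Y) = (Y² + Y²) - Y = 2*Y² - Y = -Y + 2*Y²)
1/(p((-5 + a(-2))²) + (-32571 - 1*(-33073))) = 1/((-5 + (-3 - 15/2*(-2)))²*(-1 + 2*(-5 + (-3 - 15/2*(-2)))²) + (-32571 - 1*(-33073))) = 1/((-5 + (-3 + 15))²*(-1 + 2*(-5 + (-3 + 15))²) + (-32571 + 33073)) = 1/((-5 + 12)²*(-1 + 2*(-5 + 12)²) + 502) = 1/(7²*(-1 + 2*7²) + 502) = 1/(49*(-1 + 2*49) + 502) = 1/(49*(-1 + 98) + 502) = 1/(49*97 + 502) = 1/(4753 + 502) = 1/5255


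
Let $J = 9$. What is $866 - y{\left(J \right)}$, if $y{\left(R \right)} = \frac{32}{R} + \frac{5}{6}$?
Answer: $\frac{15509}{18} \approx 861.61$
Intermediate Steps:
$y{\left(R \right)} = \frac{5}{6} + \frac{32}{R}$ ($y{\left(R \right)} = \frac{32}{R} + 5 \cdot \frac{1}{6} = \frac{32}{R} + \frac{5}{6} = \frac{5}{6} + \frac{32}{R}$)
$866 - y{\left(J \right)} = 866 - \left(\frac{5}{6} + \frac{32}{9}\right) = 866 - \frac{79}{18} = \frac{15509}{18}$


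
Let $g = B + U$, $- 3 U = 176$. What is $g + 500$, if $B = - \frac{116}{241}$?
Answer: $\frac{318736}{723} \approx 440.85$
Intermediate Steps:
$U = - \frac{176}{3}$ ($U = \left(- \frac{1}{3}\right) 176 = - \frac{176}{3} \approx -58.667$)
$B = - \frac{116}{241}$ ($B = \left(-116\right) \frac{1}{241} = - \frac{116}{241} \approx -0.48133$)
$g = - \frac{42764}{723}$ ($g = - \frac{116}{241} - \frac{176}{3} = - \frac{42764}{723} \approx -59.148$)
$g + 500 = - \frac{42764}{723} + 500 = \frac{318736}{723}$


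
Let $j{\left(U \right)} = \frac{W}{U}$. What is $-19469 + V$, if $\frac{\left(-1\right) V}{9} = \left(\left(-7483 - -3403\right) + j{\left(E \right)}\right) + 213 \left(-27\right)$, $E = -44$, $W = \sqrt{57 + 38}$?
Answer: $69010 + \frac{9 \sqrt{95}}{44} \approx 69012.0$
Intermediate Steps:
$W = \sqrt{95} \approx 9.7468$
$j{\left(U \right)} = \frac{\sqrt{95}}{U}$
$V = 88479 + \frac{9 \sqrt{95}}{44}$ ($V = - 9 \left(\left(\left(-7483 - -3403\right) + \frac{\sqrt{95}}{-44}\right) + 213 \left(-27\right)\right) = - 9 \left(\left(\left(-7483 + 3403\right) + \sqrt{95} \left(- \frac{1}{44}\right)\right) - 5751\right) = - 9 \left(\left(-4080 - \frac{\sqrt{95}}{44}\right) - 5751\right) = - 9 \left(-9831 - \frac{\sqrt{95}}{44}\right) = 88479 + \frac{9 \sqrt{95}}{44} \approx 88481.0$)
$-19469 + V = -19469 + \left(88479 + \frac{9 \sqrt{95}}{44}\right) = 69010 + \frac{9 \sqrt{95}}{44}$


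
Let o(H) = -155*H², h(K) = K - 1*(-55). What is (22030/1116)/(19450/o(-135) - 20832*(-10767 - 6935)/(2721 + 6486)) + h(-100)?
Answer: -4480482135555/99567360164 ≈ -45.000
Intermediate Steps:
h(K) = 55 + K (h(K) = K + 55 = 55 + K)
(22030/1116)/(19450/o(-135) - 20832*(-10767 - 6935)/(2721 + 6486)) + h(-100) = (22030/1116)/(19450/((-155*(-135)²)) - 20832*(-10767 - 6935)/(2721 + 6486)) + (55 - 100) = (22030*(1/1116))/(19450/((-155*18225)) - 20832/(9207/(-17702))) - 45 = 11015/(558*(19450/(-2824875) - 20832/(9207*(-1/17702)))) - 45 = 11015/(558*(19450*(-1/2824875) - 20832/(-9207/17702))) - 45 = 11015/(558*(-778/112995 - 20832*(-17702/9207))) - 45 = 11015/(558*(-778/112995 + 3965248/99)) - 45 = 11015/(558*(49783680082/1242945)) - 45 = (11015/558)*(1242945/49783680082) - 45 = 49071825/99567360164 - 45 = -4480482135555/99567360164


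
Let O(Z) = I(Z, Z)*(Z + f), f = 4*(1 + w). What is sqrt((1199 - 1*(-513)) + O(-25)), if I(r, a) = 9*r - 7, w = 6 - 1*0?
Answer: 2*sqrt(254) ≈ 31.875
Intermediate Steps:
w = 6 (w = 6 + 0 = 6)
I(r, a) = -7 + 9*r
f = 28 (f = 4*(1 + 6) = 4*7 = 28)
O(Z) = (-7 + 9*Z)*(28 + Z) (O(Z) = (-7 + 9*Z)*(Z + 28) = (-7 + 9*Z)*(28 + Z))
sqrt((1199 - 1*(-513)) + O(-25)) = sqrt((1199 - 1*(-513)) + (-7 + 9*(-25))*(28 - 25)) = sqrt((1199 + 513) + (-7 - 225)*3) = sqrt(1712 - 232*3) = sqrt(1712 - 696) = sqrt(1016) = 2*sqrt(254)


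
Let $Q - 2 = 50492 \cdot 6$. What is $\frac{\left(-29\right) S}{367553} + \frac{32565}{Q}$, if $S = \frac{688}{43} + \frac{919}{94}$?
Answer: $\frac{275958123778}{2616763811707} \approx 0.10546$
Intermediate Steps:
$S = \frac{2423}{94}$ ($S = 688 \cdot \frac{1}{43} + 919 \cdot \frac{1}{94} = 16 + \frac{919}{94} = \frac{2423}{94} \approx 25.777$)
$Q = 302954$ ($Q = 2 + 50492 \cdot 6 = 2 + 302952 = 302954$)
$\frac{\left(-29\right) S}{367553} + \frac{32565}{Q} = \frac{\left(-29\right) \frac{2423}{94}}{367553} + \frac{32565}{302954} = \left(- \frac{70267}{94}\right) \frac{1}{367553} + 32565 \cdot \frac{1}{302954} = - \frac{70267}{34549982} + \frac{32565}{302954} = \frac{275958123778}{2616763811707}$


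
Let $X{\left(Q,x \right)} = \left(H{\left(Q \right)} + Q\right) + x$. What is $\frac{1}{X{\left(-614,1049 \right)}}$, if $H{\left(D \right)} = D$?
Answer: $- \frac{1}{179} \approx -0.0055866$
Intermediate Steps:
$X{\left(Q,x \right)} = x + 2 Q$ ($X{\left(Q,x \right)} = \left(Q + Q\right) + x = 2 Q + x = x + 2 Q$)
$\frac{1}{X{\left(-614,1049 \right)}} = \frac{1}{1049 + 2 \left(-614\right)} = \frac{1}{1049 - 1228} = \frac{1}{-179} = - \frac{1}{179}$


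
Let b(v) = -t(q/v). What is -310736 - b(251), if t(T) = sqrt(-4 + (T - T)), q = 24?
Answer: -310736 + 2*I ≈ -3.1074e+5 + 2.0*I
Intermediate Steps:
t(T) = 2*I (t(T) = sqrt(-4 + 0) = sqrt(-4) = 2*I)
b(v) = -2*I
-310736 - b(251) = -310736 - (-2)*I = -310736 + 2*I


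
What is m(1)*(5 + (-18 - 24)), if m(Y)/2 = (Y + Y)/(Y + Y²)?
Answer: -74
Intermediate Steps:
m(Y) = 4*Y/(Y + Y²) (m(Y) = 2*((Y + Y)/(Y + Y²)) = 2*((2*Y)/(Y + Y²)) = 2*(2*Y/(Y + Y²)) = 4*Y/(Y + Y²))
m(1)*(5 + (-18 - 24)) = (4/(1 + 1))*(5 + (-18 - 24)) = (4/2)*(5 - 42) = (4*(½))*(-37) = 2*(-37) = -74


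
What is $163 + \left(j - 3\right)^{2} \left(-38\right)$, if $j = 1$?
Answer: $11$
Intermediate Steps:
$163 + \left(j - 3\right)^{2} \left(-38\right) = 163 + \left(1 - 3\right)^{2} \left(-38\right) = 163 + \left(-2\right)^{2} \left(-38\right) = 163 + 4 \left(-38\right) = 163 - 152 = 11$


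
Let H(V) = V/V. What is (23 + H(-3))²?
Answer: 576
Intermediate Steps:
H(V) = 1
(23 + H(-3))² = (23 + 1)² = 24² = 576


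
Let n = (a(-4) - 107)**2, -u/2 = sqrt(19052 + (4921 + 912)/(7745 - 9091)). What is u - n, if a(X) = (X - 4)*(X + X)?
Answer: -1849 - sqrt(34508962014)/673 ≈ -2125.0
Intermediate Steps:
a(X) = 2*X*(-4 + X) (a(X) = (-4 + X)*(2*X) = 2*X*(-4 + X))
u = -sqrt(34508962014)/673 (u = -2*sqrt(19052 + (4921 + 912)/(7745 - 9091)) = -2*sqrt(19052 + 5833/(-1346)) = -2*sqrt(19052 + 5833*(-1/1346)) = -2*sqrt(19052 - 5833/1346) = -sqrt(34508962014)/673 ≈ -276.03)
n = 1849 (n = (2*(-4)*(-4 - 4) - 107)**2 = (2*(-4)*(-8) - 107)**2 = (64 - 107)**2 = (-43)**2 = 1849)
u - n = -sqrt(34508962014)/673 - 1*1849 = -sqrt(34508962014)/673 - 1849 = -1849 - sqrt(34508962014)/673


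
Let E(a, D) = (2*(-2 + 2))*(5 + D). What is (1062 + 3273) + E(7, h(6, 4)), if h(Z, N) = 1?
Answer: 4335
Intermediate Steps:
E(a, D) = 0 (E(a, D) = (2*0)*(5 + D) = 0*(5 + D) = 0)
(1062 + 3273) + E(7, h(6, 4)) = (1062 + 3273) + 0 = 4335 + 0 = 4335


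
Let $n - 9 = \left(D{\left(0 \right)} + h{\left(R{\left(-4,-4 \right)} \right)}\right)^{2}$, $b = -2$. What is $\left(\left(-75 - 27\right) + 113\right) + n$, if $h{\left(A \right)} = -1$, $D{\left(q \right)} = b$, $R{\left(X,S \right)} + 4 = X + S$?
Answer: $29$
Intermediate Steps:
$R{\left(X,S \right)} = -4 + S + X$ ($R{\left(X,S \right)} = -4 + \left(X + S\right) = -4 + \left(S + X\right) = -4 + S + X$)
$D{\left(q \right)} = -2$
$n = 18$ ($n = 9 + \left(-2 - 1\right)^{2} = 9 + \left(-3\right)^{2} = 9 + 9 = 18$)
$\left(\left(-75 - 27\right) + 113\right) + n = \left(\left(-75 - 27\right) + 113\right) + 18 = \left(-102 + 113\right) + 18 = 11 + 18 = 29$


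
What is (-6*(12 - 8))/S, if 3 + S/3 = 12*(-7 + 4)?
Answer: 8/39 ≈ 0.20513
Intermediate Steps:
S = -117 (S = -9 + 3*(12*(-7 + 4)) = -9 + 3*(12*(-3)) = -9 + 3*(-36) = -9 - 108 = -117)
(-6*(12 - 8))/S = -6*(12 - 8)/(-117) = -6*4*(-1/117) = -24*(-1/117) = 8/39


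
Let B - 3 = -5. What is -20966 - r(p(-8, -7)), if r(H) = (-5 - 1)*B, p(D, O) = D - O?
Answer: -20978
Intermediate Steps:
B = -2 (B = 3 - 5 = -2)
r(H) = 12 (r(H) = (-5 - 1)*(-2) = -6*(-2) = 12)
-20966 - r(p(-8, -7)) = -20966 - 1*12 = -20966 - 12 = -20978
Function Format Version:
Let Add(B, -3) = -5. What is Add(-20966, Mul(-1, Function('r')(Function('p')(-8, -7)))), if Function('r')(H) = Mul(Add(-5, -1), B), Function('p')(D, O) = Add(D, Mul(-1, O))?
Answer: -20978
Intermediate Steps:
B = -2 (B = Add(3, -5) = -2)
Function('r')(H) = 12 (Function('r')(H) = Mul(Add(-5, -1), -2) = Mul(-6, -2) = 12)
Add(-20966, Mul(-1, Function('r')(Function('p')(-8, -7)))) = Add(-20966, Mul(-1, 12)) = Add(-20966, -12) = -20978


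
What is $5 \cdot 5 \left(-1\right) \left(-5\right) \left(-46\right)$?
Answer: $-5750$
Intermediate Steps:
$5 \cdot 5 \left(-1\right) \left(-5\right) \left(-46\right) = 25 \left(-1\right) \left(-5\right) \left(-46\right) = \left(-25\right) \left(-5\right) \left(-46\right) = 125 \left(-46\right) = -5750$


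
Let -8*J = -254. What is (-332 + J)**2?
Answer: 1442401/16 ≈ 90150.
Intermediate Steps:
J = 127/4 (J = -1/8*(-254) = 127/4 ≈ 31.750)
(-332 + J)**2 = (-332 + 127/4)**2 = (-1201/4)**2 = 1442401/16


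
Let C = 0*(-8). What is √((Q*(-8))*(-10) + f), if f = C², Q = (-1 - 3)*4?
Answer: 16*I*√5 ≈ 35.777*I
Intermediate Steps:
C = 0
Q = -16 (Q = -4*4 = -16)
f = 0 (f = 0² = 0)
√((Q*(-8))*(-10) + f) = √(-16*(-8)*(-10) + 0) = √(128*(-10) + 0) = √(-1280 + 0) = √(-1280) = 16*I*√5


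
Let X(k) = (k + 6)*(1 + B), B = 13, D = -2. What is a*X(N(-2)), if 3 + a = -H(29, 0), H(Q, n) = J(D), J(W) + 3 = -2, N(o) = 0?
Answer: 168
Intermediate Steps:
J(W) = -5 (J(W) = -3 - 2 = -5)
X(k) = 84 + 14*k (X(k) = (k + 6)*(1 + 13) = (6 + k)*14 = 84 + 14*k)
H(Q, n) = -5
a = 2 (a = -3 - 1*(-5) = -3 + 5 = 2)
a*X(N(-2)) = 2*(84 + 14*0) = 2*(84 + 0) = 2*84 = 168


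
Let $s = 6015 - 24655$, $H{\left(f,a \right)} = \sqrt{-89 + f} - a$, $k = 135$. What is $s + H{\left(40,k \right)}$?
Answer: $-18775 + 7 i \approx -18775.0 + 7.0 i$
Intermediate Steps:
$s = -18640$ ($s = 6015 - 24655 = -18640$)
$s + H{\left(40,k \right)} = -18640 + \left(\sqrt{-89 + 40} - 135\right) = -18640 - \left(135 - \sqrt{-49}\right) = -18640 - \left(135 - 7 i\right) = -18775 + 7 i$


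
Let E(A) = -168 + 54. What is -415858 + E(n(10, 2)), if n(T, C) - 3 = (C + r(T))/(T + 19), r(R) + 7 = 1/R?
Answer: -415972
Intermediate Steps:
r(R) = -7 + 1/R
n(T, C) = 3 + (-7 + C + 1/T)/(19 + T) (n(T, C) = 3 + (C + (-7 + 1/T))/(T + 19) = 3 + (-7 + C + 1/T)/(19 + T))
E(A) = -114
-415858 + E(n(10, 2)) = -415858 - 114 = -415972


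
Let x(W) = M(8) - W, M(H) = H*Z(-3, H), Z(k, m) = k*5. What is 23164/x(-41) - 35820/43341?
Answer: -335593568/1141313 ≈ -294.04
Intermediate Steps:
Z(k, m) = 5*k
M(H) = -15*H (M(H) = H*(5*(-3)) = H*(-15) = -15*H)
x(W) = -120 - W (x(W) = -15*8 - W = -120 - W)
23164/x(-41) - 35820/43341 = 23164/(-120 - 1*(-41)) - 35820/43341 = 23164/(-120 + 41) - 35820*1/43341 = 23164/(-79) - 11940/14447 = 23164*(-1/79) - 11940/14447 = -23164/79 - 11940/14447 = -335593568/1141313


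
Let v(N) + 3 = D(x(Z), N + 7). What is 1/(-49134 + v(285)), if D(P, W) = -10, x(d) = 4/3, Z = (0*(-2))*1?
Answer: -1/49147 ≈ -2.0347e-5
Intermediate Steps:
Z = 0 (Z = 0*1 = 0)
x(d) = 4/3 (x(d) = 4*(1/3) = 4/3)
v(N) = -13 (v(N) = -3 - 10 = -13)
1/(-49134 + v(285)) = 1/(-49134 - 13) = 1/(-49147) = -1/49147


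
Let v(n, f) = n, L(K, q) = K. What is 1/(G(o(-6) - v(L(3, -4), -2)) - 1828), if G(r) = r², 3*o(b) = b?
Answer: -1/1803 ≈ -0.00055463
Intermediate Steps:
o(b) = b/3
1/(G(o(-6) - v(L(3, -4), -2)) - 1828) = 1/(((⅓)*(-6) - 1*3)² - 1828) = 1/((-2 - 3)² - 1828) = 1/((-5)² - 1828) = 1/(25 - 1828) = 1/(-1803) = -1/1803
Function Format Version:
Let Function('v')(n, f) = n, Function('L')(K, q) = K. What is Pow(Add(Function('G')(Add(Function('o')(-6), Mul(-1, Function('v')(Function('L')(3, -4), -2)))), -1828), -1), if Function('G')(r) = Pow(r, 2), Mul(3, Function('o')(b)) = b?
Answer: Rational(-1, 1803) ≈ -0.00055463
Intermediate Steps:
Function('o')(b) = Mul(Rational(1, 3), b)
Pow(Add(Function('G')(Add(Function('o')(-6), Mul(-1, Function('v')(Function('L')(3, -4), -2)))), -1828), -1) = Pow(Add(Pow(Add(Mul(Rational(1, 3), -6), Mul(-1, 3)), 2), -1828), -1) = Pow(Add(Pow(Add(-2, -3), 2), -1828), -1) = Pow(Add(Pow(-5, 2), -1828), -1) = Pow(Add(25, -1828), -1) = Pow(-1803, -1) = Rational(-1, 1803)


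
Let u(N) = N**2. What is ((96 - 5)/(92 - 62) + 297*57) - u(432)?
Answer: -5090759/30 ≈ -1.6969e+5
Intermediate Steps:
((96 - 5)/(92 - 62) + 297*57) - u(432) = ((96 - 5)/(92 - 62) + 297*57) - 1*432**2 = (91/30 + 16929) - 1*186624 = (91*(1/30) + 16929) - 186624 = (91/30 + 16929) - 186624 = 507961/30 - 186624 = -5090759/30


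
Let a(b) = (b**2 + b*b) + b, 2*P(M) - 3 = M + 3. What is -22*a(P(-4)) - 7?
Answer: -73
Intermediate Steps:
P(M) = 3 + M/2 (P(M) = 3/2 + (M + 3)/2 = 3/2 + (3 + M)/2 = 3/2 + (3/2 + M/2) = 3 + M/2)
a(b) = b + 2*b**2 (a(b) = (b**2 + b**2) + b = 2*b**2 + b = b + 2*b**2)
-22*a(P(-4)) - 7 = -22*(3 + (1/2)*(-4))*(1 + 2*(3 + (1/2)*(-4))) - 7 = -22*(3 - 2)*(1 + 2*(3 - 2)) - 7 = -22*(1 + 2*1) - 7 = -22*(1 + 2) - 7 = -22*3 - 7 = -66 - 7 = -73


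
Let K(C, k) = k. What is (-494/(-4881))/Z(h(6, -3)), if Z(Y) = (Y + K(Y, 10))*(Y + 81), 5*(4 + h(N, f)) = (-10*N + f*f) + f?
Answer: -6175/19387332 ≈ -0.00031851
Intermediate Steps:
h(N, f) = -4 - 2*N + f/5 + f²/5 (h(N, f) = -4 + ((-10*N + f*f) + f)/5 = -4 + ((-10*N + f²) + f)/5 = -4 + ((f² - 10*N) + f)/5 = -4 + (f + f² - 10*N)/5 = -4 + (-2*N + f/5 + f²/5) = -4 - 2*N + f/5 + f²/5)
Z(Y) = (10 + Y)*(81 + Y) (Z(Y) = (Y + 10)*(Y + 81) = (10 + Y)*(81 + Y))
(-494/(-4881))/Z(h(6, -3)) = (-494/(-4881))/(810 + (-4 - 2*6 + (⅕)*(-3) + (⅕)*(-3)²)² + 91*(-4 - 2*6 + (⅕)*(-3) + (⅕)*(-3)²)) = (-494*(-1/4881))/(810 + (-4 - 12 - ⅗ + (⅕)*9)² + 91*(-4 - 12 - ⅗ + (⅕)*9)) = 494/(4881*(810 + (-4 - 12 - ⅗ + 9/5)² + 91*(-4 - 12 - ⅗ + 9/5))) = 494/(4881*(810 + (-74/5)² + 91*(-74/5))) = 494/(4881*(810 + 5476/25 - 6734/5)) = 494/(4881*(-7944/25)) = (494/4881)*(-25/7944) = -6175/19387332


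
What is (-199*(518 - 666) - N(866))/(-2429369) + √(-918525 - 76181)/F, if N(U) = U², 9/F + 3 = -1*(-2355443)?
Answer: 720504/2429369 + 2355440*I*√994706/9 ≈ 0.29658 + 2.6102e+8*I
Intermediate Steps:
F = 9/2355440 (F = 9/(-3 - 1*(-2355443)) = 9/(-3 + 2355443) = 9/2355440 ≈ 3.8209e-6)
(-199*(518 - 666) - N(866))/(-2429369) + √(-918525 - 76181)/F = (-199*(518 - 666) - 1*866²)/(-2429369) + √(-918525 - 76181)/(9/2355440) = (-199*(-148) - 1*749956)*(-1/2429369) + √(-994706)*(2355440/9) = (29452 - 749956)*(-1/2429369) + (I*√994706)*(2355440/9) = -720504*(-1/2429369) + 2355440*I*√994706/9 = 720504/2429369 + 2355440*I*√994706/9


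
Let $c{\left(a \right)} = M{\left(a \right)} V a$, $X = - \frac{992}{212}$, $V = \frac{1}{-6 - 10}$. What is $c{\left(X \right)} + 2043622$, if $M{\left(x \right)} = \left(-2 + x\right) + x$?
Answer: $\frac{5740524867}{2809} \approx 2.0436 \cdot 10^{6}$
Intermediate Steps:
$V = - \frac{1}{16}$ ($V = \frac{1}{-16} = - \frac{1}{16} \approx -0.0625$)
$M{\left(x \right)} = -2 + 2 x$
$X = - \frac{248}{53}$ ($X = \left(-992\right) \frac{1}{212} = - \frac{248}{53} \approx -4.6792$)
$c{\left(a \right)} = a \left(\frac{1}{8} - \frac{a}{8}\right)$ ($c{\left(a \right)} = \left(-2 + 2 a\right) \left(- \frac{1}{16}\right) a = \left(\frac{1}{8} - \frac{a}{8}\right) a = a \left(\frac{1}{8} - \frac{a}{8}\right)$)
$c{\left(X \right)} + 2043622 = \frac{1}{8} \left(- \frac{248}{53}\right) \left(1 - - \frac{248}{53}\right) + 2043622 = \frac{1}{8} \left(- \frac{248}{53}\right) \left(1 + \frac{248}{53}\right) + 2043622 = \frac{1}{8} \left(- \frac{248}{53}\right) \frac{301}{53} + 2043622 = - \frac{9331}{2809} + 2043622 = \frac{5740524867}{2809}$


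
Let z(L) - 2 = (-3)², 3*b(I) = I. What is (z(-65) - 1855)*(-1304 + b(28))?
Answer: 7162096/3 ≈ 2.3874e+6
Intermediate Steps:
b(I) = I/3
z(L) = 11 (z(L) = 2 + (-3)² = 2 + 9 = 11)
(z(-65) - 1855)*(-1304 + b(28)) = (11 - 1855)*(-1304 + (⅓)*28) = -1844*(-1304 + 28/3) = -1844*(-3884/3) = 7162096/3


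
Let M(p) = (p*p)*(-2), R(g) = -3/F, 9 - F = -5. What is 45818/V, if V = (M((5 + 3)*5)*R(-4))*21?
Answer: 22909/7200 ≈ 3.1818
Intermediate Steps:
F = 14 (F = 9 - 1*(-5) = 9 + 5 = 14)
R(g) = -3/14
M(p) = -2*p² (M(p) = p²*(-2) = -2*p²)
V = 14400 (V = (-2*25*(5 + 3)²*(-3/14))*21 = (-2*(8*5)²*(-3/14))*21 = (-2*40²*(-3/14))*21 = (-2*1600*(-3/14))*21 = -3200*(-3/14)*21 = (4800/7)*21 = 14400)
45818/V = 45818/14400 = 45818*(1/14400) = 22909/7200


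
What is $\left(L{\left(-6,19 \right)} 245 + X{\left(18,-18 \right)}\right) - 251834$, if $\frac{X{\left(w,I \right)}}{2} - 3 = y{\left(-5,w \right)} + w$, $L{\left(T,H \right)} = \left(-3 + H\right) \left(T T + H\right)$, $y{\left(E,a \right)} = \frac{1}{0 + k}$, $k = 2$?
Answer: $-36191$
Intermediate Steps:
$y{\left(E,a \right)} = \frac{1}{2}$ ($y{\left(E,a \right)} = \frac{1}{0 + 2} = \frac{1}{2}$)
$L{\left(T,H \right)} = \left(-3 + H\right) \left(H + T^{2}\right)$ ($L{\left(T,H \right)} = \left(-3 + H\right) \left(T^{2} + H\right) = \left(-3 + H\right) \left(H + T^{2}\right)$)
$X{\left(w,I \right)} = 7 + 2 w$ ($X{\left(w,I \right)} = 6 + 2 \left(\frac{1}{2} + w\right) = 6 + \left(1 + 2 w\right) = 7 + 2 w$)
$\left(L{\left(-6,19 \right)} 245 + X{\left(18,-18 \right)}\right) - 251834 = \left(\left(19^{2} - 57 - 3 \left(-6\right)^{2} + 19 \left(-6\right)^{2}\right) 245 + \left(7 + 2 \cdot 18\right)\right) - 251834 = \left(\left(361 - 57 - 108 + 19 \cdot 36\right) 245 + \left(7 + 36\right)\right) - 251834 = \left(\left(361 - 57 - 108 + 684\right) 245 + 43\right) - 251834 = \left(880 \cdot 245 + 43\right) - 251834 = \left(215600 + 43\right) - 251834 = 215643 - 251834 = -36191$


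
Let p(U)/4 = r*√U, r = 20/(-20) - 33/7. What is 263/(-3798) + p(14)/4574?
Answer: -263/3798 - 80*√14/16009 ≈ -0.087945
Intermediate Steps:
r = -40/7 (r = 20*(-1/20) - 33*⅐ = -1 - 33/7 = -40/7 ≈ -5.7143)
p(U) = -160*√U/7 (p(U) = 4*(-40*√U/7) = -160*√U/7)
263/(-3798) + p(14)/4574 = 263/(-3798) - 160*√14/7/4574 = 263*(-1/3798) - 160*√14/7*(1/4574) = -263/3798 - 80*√14/16009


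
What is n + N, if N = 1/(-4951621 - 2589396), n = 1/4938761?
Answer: 2602256/37243280659937 ≈ 6.9872e-8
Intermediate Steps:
n = 1/4938761 ≈ 2.0248e-7
N = -1/7541017 (N = 1/(-7541017) = -1/7541017 ≈ -1.3261e-7)
n + N = 1/4938761 - 1/7541017 = 2602256/37243280659937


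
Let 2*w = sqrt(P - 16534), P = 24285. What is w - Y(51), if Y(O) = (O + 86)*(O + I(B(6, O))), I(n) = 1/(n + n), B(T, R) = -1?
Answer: -13837/2 + sqrt(7751)/2 ≈ -6874.5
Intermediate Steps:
I(n) = 1/(2*n)
Y(O) = (86 + O)*(-1/2 + O) (Y(O) = (O + 86)*(O + (1/2)/(-1)) = (86 + O)*(O + (1/2)*(-1)) = (86 + O)*(O - 1/2) = (86 + O)*(-1/2 + O))
w = sqrt(7751)/2 (w = sqrt(24285 - 16534)/2 = sqrt(7751)/2 ≈ 44.020)
w - Y(51) = sqrt(7751)/2 - (-43 + 51**2 + (171/2)*51) = sqrt(7751)/2 - (-43 + 2601 + 8721/2) = sqrt(7751)/2 - 1*13837/2 = sqrt(7751)/2 - 13837/2 = -13837/2 + sqrt(7751)/2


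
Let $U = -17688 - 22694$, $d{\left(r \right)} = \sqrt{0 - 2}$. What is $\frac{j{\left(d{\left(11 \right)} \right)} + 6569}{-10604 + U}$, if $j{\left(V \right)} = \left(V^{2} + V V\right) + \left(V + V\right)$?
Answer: $- \frac{505}{3922} - \frac{i \sqrt{2}}{25493} \approx -0.12876 - 5.5475 \cdot 10^{-5} i$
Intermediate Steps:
$d{\left(r \right)} = i \sqrt{2}$ ($d{\left(r \right)} = \sqrt{-2} = i \sqrt{2}$)
$j{\left(V \right)} = 2 V + 2 V^{2}$ ($j{\left(V \right)} = \left(V^{2} + V^{2}\right) + 2 V = 2 V^{2} + 2 V = 2 V + 2 V^{2}$)
$U = -40382$
$\frac{j{\left(d{\left(11 \right)} \right)} + 6569}{-10604 + U} = \frac{2 i \sqrt{2} \left(1 + i \sqrt{2}\right) + 6569}{-10604 - 40382} = \frac{2 i \sqrt{2} \left(1 + i \sqrt{2}\right) + 6569}{-50986} = \left(6569 + 2 i \sqrt{2} \left(1 + i \sqrt{2}\right)\right) \left(- \frac{1}{50986}\right) = - \frac{6569}{50986} - \frac{i \sqrt{2} \left(1 + i \sqrt{2}\right)}{25493}$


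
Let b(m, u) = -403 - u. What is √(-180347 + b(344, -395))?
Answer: I*√180355 ≈ 424.68*I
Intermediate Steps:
√(-180347 + b(344, -395)) = √(-180347 + (-403 - 1*(-395))) = √(-180347 + (-403 + 395)) = √(-180347 - 8) = √(-180355) = I*√180355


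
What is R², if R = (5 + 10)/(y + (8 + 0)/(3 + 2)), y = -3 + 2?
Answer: 625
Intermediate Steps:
y = -1
R = 25 (R = (5 + 10)/(-1 + (8 + 0)/(3 + 2)) = 15/(-1 + 8/5) = 15/(⅗) = 15*(5/3) = 25)
R² = 25² = 625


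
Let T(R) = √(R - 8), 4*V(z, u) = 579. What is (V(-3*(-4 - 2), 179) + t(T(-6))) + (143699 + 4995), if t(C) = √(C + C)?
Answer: 595355/4 + 2^(¾)*7^(¼)*√I ≈ 1.4884e+5 + 1.9343*I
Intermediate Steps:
V(z, u) = 579/4 (V(z, u) = (¼)*579 = 579/4)
T(R) = √(-8 + R)
t(C) = √2*√C (t(C) = √(2*C) = √2*√C)
(V(-3*(-4 - 2), 179) + t(T(-6))) + (143699 + 4995) = (579/4 + √2*√(√(-8 - 6))) + (143699 + 4995) = (579/4 + √2*√(√(-14))) + 148694 = (579/4 + √2*√(I*√14)) + 148694 = (579/4 + √2*(14^(¼)*√I)) + 148694 = (579/4 + 2^(¾)*7^(¼)*√I) + 148694 = 595355/4 + 2^(¾)*7^(¼)*√I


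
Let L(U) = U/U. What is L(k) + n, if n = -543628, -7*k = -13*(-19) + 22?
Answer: -543627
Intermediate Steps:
k = -269/7 (k = -(-13*(-19) + 22)/7 = -(247 + 22)/7 = -⅐*269 = -269/7 ≈ -38.429)
L(U) = 1
L(k) + n = 1 - 543628 = -543627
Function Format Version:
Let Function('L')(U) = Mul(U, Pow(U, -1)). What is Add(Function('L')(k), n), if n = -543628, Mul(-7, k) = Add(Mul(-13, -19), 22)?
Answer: -543627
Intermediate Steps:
k = Rational(-269, 7) (k = Mul(Rational(-1, 7), Add(Mul(-13, -19), 22)) = Mul(Rational(-1, 7), Add(247, 22)) = Mul(Rational(-1, 7), 269) = Rational(-269, 7) ≈ -38.429)
Function('L')(U) = 1
Add(Function('L')(k), n) = Add(1, -543628) = -543627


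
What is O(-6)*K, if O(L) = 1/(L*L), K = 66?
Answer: 11/6 ≈ 1.8333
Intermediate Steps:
O(L) = L⁻² (O(L) = 1/(L²) = L⁻²)
O(-6)*K = 66/(-6)² = (1/36)*66 = 11/6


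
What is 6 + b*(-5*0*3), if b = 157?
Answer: 6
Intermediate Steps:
6 + b*(-5*0*3) = 6 + 157*(-5*0*3) = 6 + 157*(0*3) = 6 + 157*0 = 6 + 0 = 6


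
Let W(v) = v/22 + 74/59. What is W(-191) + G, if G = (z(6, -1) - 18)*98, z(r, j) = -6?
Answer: -3062537/1298 ≈ -2359.4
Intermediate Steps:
W(v) = 74/59 + v/22 (W(v) = v*(1/22) + 74*(1/59) = v/22 + 74/59 = 74/59 + v/22)
G = -2352 (G = (-6 - 18)*98 = -24*98 = -2352)
W(-191) + G = (74/59 + (1/22)*(-191)) - 2352 = (74/59 - 191/22) - 2352 = -9641/1298 - 2352 = -3062537/1298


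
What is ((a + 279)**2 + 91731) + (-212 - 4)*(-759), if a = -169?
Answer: 267775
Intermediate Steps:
((a + 279)**2 + 91731) + (-212 - 4)*(-759) = ((-169 + 279)**2 + 91731) + (-212 - 4)*(-759) = (110**2 + 91731) - 216*(-759) = (12100 + 91731) + 163944 = 103831 + 163944 = 267775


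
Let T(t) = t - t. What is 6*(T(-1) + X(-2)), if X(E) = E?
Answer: -12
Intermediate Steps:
T(t) = 0
6*(T(-1) + X(-2)) = 6*(0 - 2) = 6*(-2) = -12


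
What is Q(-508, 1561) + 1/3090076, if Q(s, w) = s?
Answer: -1569758607/3090076 ≈ -508.00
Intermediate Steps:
Q(-508, 1561) + 1/3090076 = -508 + 1/3090076 = -1569758607/3090076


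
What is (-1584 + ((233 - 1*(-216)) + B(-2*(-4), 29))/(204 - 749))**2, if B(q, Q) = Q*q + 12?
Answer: 746449344729/297025 ≈ 2.5131e+6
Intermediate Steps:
B(q, Q) = 12 + Q*q
(-1584 + ((233 - 1*(-216)) + B(-2*(-4), 29))/(204 - 749))**2 = (-1584 + ((233 - 1*(-216)) + (12 + 29*(-2*(-4))))/(204 - 749))**2 = (-1584 + ((233 + 216) + (12 + 29*8))/(-545))**2 = (-1584 + (449 + (12 + 232))*(-1/545))**2 = (-1584 + (449 + 244)*(-1/545))**2 = (-1584 + 693*(-1/545))**2 = (-1584 - 693/545)**2 = (-863973/545)**2 = 746449344729/297025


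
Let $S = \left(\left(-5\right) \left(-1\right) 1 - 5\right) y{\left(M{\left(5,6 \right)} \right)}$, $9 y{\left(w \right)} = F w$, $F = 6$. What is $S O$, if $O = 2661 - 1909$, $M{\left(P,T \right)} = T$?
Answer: $0$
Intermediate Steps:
$O = 752$
$y{\left(w \right)} = \frac{2 w}{3}$ ($y{\left(w \right)} = \frac{6 w}{9} = \frac{2 w}{3}$)
$S = 0$ ($S = \left(\left(-5\right) \left(-1\right) 1 - 5\right) \frac{2}{3} \cdot 6 = \left(5 \cdot 1 - 5\right) 4 = \left(5 - 5\right) 4 = 0 \cdot 4 = 0$)
$S O = 0 \cdot 752 = 0$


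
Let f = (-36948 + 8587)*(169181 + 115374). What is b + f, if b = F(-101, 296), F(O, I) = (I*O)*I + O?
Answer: -8079113672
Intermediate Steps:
F(O, I) = O + O*I² (F(O, I) = O*I² + O = O + O*I²)
b = -8849317 (b = -101*(1 + 296²) = -101*(1 + 87616) = -101*87617 = -8849317)
f = -8070264355 (f = -28361*284555 = -8070264355)
b + f = -8849317 - 8070264355 = -8079113672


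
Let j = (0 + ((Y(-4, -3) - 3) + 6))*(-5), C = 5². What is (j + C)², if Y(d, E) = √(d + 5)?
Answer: 25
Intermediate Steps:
Y(d, E) = √(5 + d)
C = 25
j = -20 (j = (0 + ((√(5 - 4) - 3) + 6))*(-5) = (0 + ((√1 - 3) + 6))*(-5) = (0 + ((1 - 3) + 6))*(-5) = (0 + (-2 + 6))*(-5) = (0 + 4)*(-5) = 4*(-5) = -20)
(j + C)² = (-20 + 25)² = 5² = 25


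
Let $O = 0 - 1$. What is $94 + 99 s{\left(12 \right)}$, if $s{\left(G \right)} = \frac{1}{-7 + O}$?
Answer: $\frac{653}{8} \approx 81.625$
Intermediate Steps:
$O = -1$
$s{\left(G \right)} = - \frac{1}{8}$ ($s{\left(G \right)} = \frac{1}{-7 - 1} = \frac{1}{-8} = - \frac{1}{8}$)
$94 + 99 s{\left(12 \right)} = 94 + 99 \left(- \frac{1}{8}\right) = 94 - \frac{99}{8} = \frac{653}{8}$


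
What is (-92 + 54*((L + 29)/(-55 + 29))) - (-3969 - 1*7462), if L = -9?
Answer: 146867/13 ≈ 11297.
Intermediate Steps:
(-92 + 54*((L + 29)/(-55 + 29))) - (-3969 - 1*7462) = (-92 + 54*((-9 + 29)/(-55 + 29))) - (-3969 - 1*7462) = (-92 + 54*(20/(-26))) - (-3969 - 7462) = (-92 + 54*(20*(-1/26))) - 1*(-11431) = (-92 + 54*(-10/13)) + 11431 = (-92 - 540/13) + 11431 = -1736/13 + 11431 = 146867/13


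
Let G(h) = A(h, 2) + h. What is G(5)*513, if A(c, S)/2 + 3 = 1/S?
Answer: 0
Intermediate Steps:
A(c, S) = -6 + 2/S
G(h) = -5 + h (G(h) = (-6 + 2/2) + h = (-6 + 2*(1/2)) + h = (-6 + 1) + h = -5 + h)
G(5)*513 = (-5 + 5)*513 = 0*513 = 0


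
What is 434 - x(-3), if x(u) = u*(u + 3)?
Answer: 434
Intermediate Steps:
x(u) = u*(3 + u)
434 - x(-3) = 434 - (-3)*(3 - 3) = 434 - (-3)*0 = 434 - 1*0 = 434 + 0 = 434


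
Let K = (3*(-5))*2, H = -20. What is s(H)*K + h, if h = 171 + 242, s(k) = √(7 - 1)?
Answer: 413 - 30*√6 ≈ 339.52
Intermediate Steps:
s(k) = √6
h = 413
K = -30 (K = -15*2 = -30)
s(H)*K + h = √6*(-30) + 413 = -30*√6 + 413 = 413 - 30*√6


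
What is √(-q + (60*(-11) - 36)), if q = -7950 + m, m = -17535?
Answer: √24789 ≈ 157.45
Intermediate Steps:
q = -25485 (q = -7950 - 17535 = -25485)
√(-q + (60*(-11) - 36)) = √(-1*(-25485) + (60*(-11) - 36)) = √(25485 + (-660 - 36)) = √(25485 - 696) = √24789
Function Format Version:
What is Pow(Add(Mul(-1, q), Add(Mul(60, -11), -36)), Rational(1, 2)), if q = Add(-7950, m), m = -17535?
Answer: Pow(24789, Rational(1, 2)) ≈ 157.45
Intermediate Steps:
q = -25485 (q = Add(-7950, -17535) = -25485)
Pow(Add(Mul(-1, q), Add(Mul(60, -11), -36)), Rational(1, 2)) = Pow(Add(Mul(-1, -25485), Add(Mul(60, -11), -36)), Rational(1, 2)) = Pow(Add(25485, Add(-660, -36)), Rational(1, 2)) = Pow(Add(25485, -696), Rational(1, 2)) = Pow(24789, Rational(1, 2))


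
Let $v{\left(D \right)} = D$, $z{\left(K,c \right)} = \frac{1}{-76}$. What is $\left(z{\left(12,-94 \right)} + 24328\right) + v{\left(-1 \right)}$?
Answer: $\frac{1848851}{76} \approx 24327.0$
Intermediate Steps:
$z{\left(K,c \right)} = - \frac{1}{76}$
$\left(z{\left(12,-94 \right)} + 24328\right) + v{\left(-1 \right)} = \left(- \frac{1}{76} + 24328\right) - 1 = \frac{1848927}{76} - 1 = \frac{1848851}{76}$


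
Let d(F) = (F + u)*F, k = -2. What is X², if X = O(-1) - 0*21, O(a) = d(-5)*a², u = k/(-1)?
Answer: 225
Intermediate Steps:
u = 2 (u = -2/(-1) = -2*(-1) = 2)
d(F) = F*(2 + F) (d(F) = (F + 2)*F = (2 + F)*F = F*(2 + F))
O(a) = 15*a² (O(a) = (-5*(2 - 5))*a² = (-5*(-3))*a² = 15*a²)
X = 15 (X = 15*(-1)² - 0*21 = 15*1 - 1*0 = 15 + 0 = 15)
X² = 15² = 225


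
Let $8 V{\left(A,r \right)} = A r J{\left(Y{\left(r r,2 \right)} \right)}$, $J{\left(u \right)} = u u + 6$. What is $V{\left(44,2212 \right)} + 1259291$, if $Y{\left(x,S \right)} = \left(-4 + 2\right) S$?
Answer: $1526943$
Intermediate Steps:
$Y{\left(x,S \right)} = - 2 S$
$J{\left(u \right)} = 6 + u^{2}$ ($J{\left(u \right)} = u^{2} + 6 = 6 + u^{2}$)
$V{\left(A,r \right)} = \frac{11 A r}{4}$ ($V{\left(A,r \right)} = \frac{A r \left(6 + \left(\left(-2\right) 2\right)^{2}\right)}{8} = \frac{A r \left(6 + \left(-4\right)^{2}\right)}{8} = \frac{A r \left(6 + 16\right)}{8} = \frac{A r 22}{8} = \frac{22 A r}{8} = \frac{11 A r}{4}$)
$V{\left(44,2212 \right)} + 1259291 = \frac{11}{4} \cdot 44 \cdot 2212 + 1259291 = 267652 + 1259291 = 1526943$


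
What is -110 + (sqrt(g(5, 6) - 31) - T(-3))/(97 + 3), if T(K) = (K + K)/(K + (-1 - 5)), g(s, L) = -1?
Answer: -16501/150 + I*sqrt(2)/25 ≈ -110.01 + 0.056569*I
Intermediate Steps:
T(K) = 2*K/(-6 + K) (T(K) = (2*K)/(K - 6) = (2*K)/(-6 + K) = 2*K/(-6 + K))
-110 + (sqrt(g(5, 6) - 31) - T(-3))/(97 + 3) = -110 + (sqrt(-1 - 31) - 2*(-3)/(-6 - 3))/(97 + 3) = -110 + (sqrt(-32) - 2*(-3)/(-9))/100 = -110 + (4*I*sqrt(2) - 2*(-3)*(-1)/9)/100 = -110 + (4*I*sqrt(2) - 1*2/3)/100 = -110 + (4*I*sqrt(2) - 2/3)/100 = -110 + (-2/3 + 4*I*sqrt(2))/100 = -110 + (-1/150 + I*sqrt(2)/25) = -16501/150 + I*sqrt(2)/25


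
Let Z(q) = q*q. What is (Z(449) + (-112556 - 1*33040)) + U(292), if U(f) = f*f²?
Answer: 24953093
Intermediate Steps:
Z(q) = q²
U(f) = f³
(Z(449) + (-112556 - 1*33040)) + U(292) = (449² + (-112556 - 1*33040)) + 292³ = (201601 + (-112556 - 33040)) + 24897088 = (201601 - 145596) + 24897088 = 56005 + 24897088 = 24953093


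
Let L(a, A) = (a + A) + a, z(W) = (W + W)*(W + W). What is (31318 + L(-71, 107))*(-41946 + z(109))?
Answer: 174496574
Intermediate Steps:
z(W) = 4*W² (z(W) = (2*W)*(2*W) = 4*W²)
L(a, A) = A + 2*a (L(a, A) = (A + a) + a = A + 2*a)
(31318 + L(-71, 107))*(-41946 + z(109)) = (31318 + (107 + 2*(-71)))*(-41946 + 4*109²) = (31318 + (107 - 142))*(-41946 + 4*11881) = (31318 - 35)*(-41946 + 47524) = 31283*5578 = 174496574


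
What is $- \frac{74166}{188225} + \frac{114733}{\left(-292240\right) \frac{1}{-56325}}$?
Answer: $\frac{243270312335757}{11001374800} \approx 22113.0$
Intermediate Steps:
$- \frac{74166}{188225} + \frac{114733}{\left(-292240\right) \frac{1}{-56325}} = \left(-74166\right) \frac{1}{188225} + \frac{114733}{\left(-292240\right) \left(- \frac{1}{56325}\right)} = - \frac{74166}{188225} + \frac{114733}{\frac{58448}{11265}} = - \frac{74166}{188225} + 114733 \cdot \frac{11265}{58448} = - \frac{74166}{188225} + \frac{1292467245}{58448} = \frac{243270312335757}{11001374800}$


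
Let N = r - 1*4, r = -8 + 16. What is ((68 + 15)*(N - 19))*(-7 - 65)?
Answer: 89640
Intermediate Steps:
r = 8
N = 4 (N = 8 - 1*4 = 8 - 4 = 4)
((68 + 15)*(N - 19))*(-7 - 65) = ((68 + 15)*(4 - 19))*(-7 - 65) = (83*(-15))*(-72) = -1245*(-72) = 89640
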